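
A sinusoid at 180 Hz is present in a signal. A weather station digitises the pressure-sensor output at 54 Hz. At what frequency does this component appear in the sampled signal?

18 Hz

180 Hz mod fs = 18 Hz.
18 Hz ≤ fs/2 = 27 Hz, appears at 18 Hz.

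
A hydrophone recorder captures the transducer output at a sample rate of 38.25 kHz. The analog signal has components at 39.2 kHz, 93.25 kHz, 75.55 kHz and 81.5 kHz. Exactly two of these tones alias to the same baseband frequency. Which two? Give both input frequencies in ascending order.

39.2 kHz, 75.55 kHz

fs/2 = 19.125 kHz.
39.2 kHz mod fs = 0.95 kHz.
0.95 kHz ≤ fs/2 = 19.125 kHz, appears at 0.95 kHz.
93.25 kHz mod fs = 16.75 kHz.
16.75 kHz ≤ fs/2 = 19.125 kHz, appears at 16.75 kHz.
75.55 kHz mod fs = 37.3 kHz.
37.3 kHz > fs/2 = 19.125 kHz, folds to fs − 37.3 kHz = 0.95 kHz.
81.5 kHz mod fs = 5 kHz.
5 kHz ≤ fs/2 = 19.125 kHz, appears at 5 kHz.
39.2 kHz and 75.55 kHz both map to 0.95 kHz.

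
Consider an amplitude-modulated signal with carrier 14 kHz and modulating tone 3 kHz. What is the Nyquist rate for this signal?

AM sidebands sit at fc ± fm = 11 kHz and 17 kHz.
Highest-frequency component: 17 kHz.
Nyquist rate = 2 × 17 kHz = 34 kHz.

34 kHz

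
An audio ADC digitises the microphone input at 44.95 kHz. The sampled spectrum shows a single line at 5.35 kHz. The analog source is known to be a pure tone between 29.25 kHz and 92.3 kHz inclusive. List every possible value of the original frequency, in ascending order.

39.6 kHz, 50.3 kHz, 84.55 kHz

Frequencies that alias to 5.35 kHz are k·fs ± 5.35 kHz for integer k ≥ 0.
k=0: 5.35 kHz.
k=1: 39.6 kHz, 50.3 kHz.
k=2: 84.55 kHz, 95.25 kHz.
k=3: 129.5 kHz, 140.2 kHz.
Within [29.25 kHz, 92.3 kHz]: 39.6 kHz, 50.3 kHz, 84.55 kHz.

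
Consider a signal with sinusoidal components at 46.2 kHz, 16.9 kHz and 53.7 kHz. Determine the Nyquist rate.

107.4 kHz

Highest-frequency component: 53.7 kHz.
Nyquist rate = 2 × 53.7 kHz = 107.4 kHz.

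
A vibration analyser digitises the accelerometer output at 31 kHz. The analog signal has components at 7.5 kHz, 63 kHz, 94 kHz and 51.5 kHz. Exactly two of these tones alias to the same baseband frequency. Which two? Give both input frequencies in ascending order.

63 kHz, 94 kHz

fs/2 = 15.5 kHz.
7.5 kHz ≤ fs/2 = 15.5 kHz, passes unchanged.
63 kHz mod fs = 1 kHz.
1 kHz ≤ fs/2 = 15.5 kHz, appears at 1 kHz.
94 kHz mod fs = 1 kHz.
1 kHz ≤ fs/2 = 15.5 kHz, appears at 1 kHz.
51.5 kHz mod fs = 20.5 kHz.
20.5 kHz > fs/2 = 15.5 kHz, folds to fs − 20.5 kHz = 10.5 kHz.
63 kHz and 94 kHz both map to 1 kHz.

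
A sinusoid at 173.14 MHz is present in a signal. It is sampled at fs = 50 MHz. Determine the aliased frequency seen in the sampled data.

23.14 MHz

173.14 MHz mod fs = 23.14 MHz.
23.14 MHz ≤ fs/2 = 25 MHz, appears at 23.14 MHz.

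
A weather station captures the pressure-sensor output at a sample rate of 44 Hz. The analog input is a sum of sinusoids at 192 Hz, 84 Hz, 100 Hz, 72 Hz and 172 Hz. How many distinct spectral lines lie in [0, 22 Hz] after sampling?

3

fs/2 = 22 Hz.
192 Hz mod fs = 16 Hz.
16 Hz ≤ fs/2 = 22 Hz, appears at 16 Hz.
84 Hz mod fs = 40 Hz.
40 Hz > fs/2 = 22 Hz, folds to fs − 40 Hz = 4 Hz.
100 Hz mod fs = 12 Hz.
12 Hz ≤ fs/2 = 22 Hz, appears at 12 Hz.
72 Hz mod fs = 28 Hz.
28 Hz > fs/2 = 22 Hz, folds to fs − 28 Hz = 16 Hz.
172 Hz mod fs = 40 Hz.
40 Hz > fs/2 = 22 Hz, folds to fs − 40 Hz = 4 Hz.
Distinct values: {4 Hz, 12 Hz, 16 Hz} → 3.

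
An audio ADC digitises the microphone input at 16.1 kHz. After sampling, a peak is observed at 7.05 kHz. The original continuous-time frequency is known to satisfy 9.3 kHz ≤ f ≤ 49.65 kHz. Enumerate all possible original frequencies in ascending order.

Frequencies that alias to 7.05 kHz are k·fs ± 7.05 kHz for integer k ≥ 0.
k=0: 7.05 kHz.
k=1: 9.05 kHz, 23.15 kHz.
k=2: 25.15 kHz, 39.25 kHz.
k=3: 41.25 kHz, 55.35 kHz.
k=4: 57.35 kHz, 71.45 kHz.
Within [9.3 kHz, 49.65 kHz]: 23.15 kHz, 25.15 kHz, 39.25 kHz, 41.25 kHz.

23.15 kHz, 25.15 kHz, 39.25 kHz, 41.25 kHz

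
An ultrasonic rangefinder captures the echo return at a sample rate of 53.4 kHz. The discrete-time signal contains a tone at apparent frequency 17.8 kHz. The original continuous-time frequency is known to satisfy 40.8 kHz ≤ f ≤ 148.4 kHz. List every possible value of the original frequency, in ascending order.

Frequencies that alias to 17.8 kHz are k·fs ± 17.8 kHz for integer k ≥ 0.
k=0: 17.8 kHz.
k=1: 35.6 kHz, 71.2 kHz.
k=2: 89 kHz, 124.6 kHz.
k=3: 142.4 kHz, 178 kHz.
k=4: 195.8 kHz, 231.4 kHz.
Within [40.8 kHz, 148.4 kHz]: 71.2 kHz, 89 kHz, 124.6 kHz, 142.4 kHz.

71.2 kHz, 89 kHz, 124.6 kHz, 142.4 kHz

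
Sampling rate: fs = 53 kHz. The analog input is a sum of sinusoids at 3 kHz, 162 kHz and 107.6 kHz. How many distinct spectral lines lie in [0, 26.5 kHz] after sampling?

2

fs/2 = 26.5 kHz.
3 kHz ≤ fs/2 = 26.5 kHz, passes unchanged.
162 kHz mod fs = 3 kHz.
3 kHz ≤ fs/2 = 26.5 kHz, appears at 3 kHz.
107.6 kHz mod fs = 1.6 kHz.
1.6 kHz ≤ fs/2 = 26.5 kHz, appears at 1.6 kHz.
Distinct values: {1.6 kHz, 3 kHz} → 2.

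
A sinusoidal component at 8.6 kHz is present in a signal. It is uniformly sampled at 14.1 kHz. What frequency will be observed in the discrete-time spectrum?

8.6 kHz > fs/2 = 7.05 kHz, folds to fs − 8.6 kHz = 5.5 kHz.

5.5 kHz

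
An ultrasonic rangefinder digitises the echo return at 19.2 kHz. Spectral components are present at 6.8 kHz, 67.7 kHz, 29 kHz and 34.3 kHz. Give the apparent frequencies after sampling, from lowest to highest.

4.1 kHz, 6.8 kHz, 9.1 kHz, 9.4 kHz

fs/2 = 9.6 kHz.
6.8 kHz ≤ fs/2 = 9.6 kHz, passes unchanged.
67.7 kHz mod fs = 10.1 kHz.
10.1 kHz > fs/2 = 9.6 kHz, folds to fs − 10.1 kHz = 9.1 kHz.
29 kHz mod fs = 9.8 kHz.
9.8 kHz > fs/2 = 9.6 kHz, folds to fs − 9.8 kHz = 9.4 kHz.
34.3 kHz mod fs = 15.1 kHz.
15.1 kHz > fs/2 = 9.6 kHz, folds to fs − 15.1 kHz = 4.1 kHz.
Distinct values: {4.1 kHz, 6.8 kHz, 9.1 kHz, 9.4 kHz}.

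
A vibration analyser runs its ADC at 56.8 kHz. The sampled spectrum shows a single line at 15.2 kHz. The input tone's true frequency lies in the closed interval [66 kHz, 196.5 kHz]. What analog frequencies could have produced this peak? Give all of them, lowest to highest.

72 kHz, 98.4 kHz, 128.8 kHz, 155.2 kHz, 185.6 kHz

Frequencies that alias to 15.2 kHz are k·fs ± 15.2 kHz for integer k ≥ 0.
k=0: 15.2 kHz.
k=1: 41.6 kHz, 72 kHz.
k=2: 98.4 kHz, 128.8 kHz.
k=3: 155.2 kHz, 185.6 kHz.
k=4: 212 kHz, 242.4 kHz.
Within [66 kHz, 196.5 kHz]: 72 kHz, 98.4 kHz, 128.8 kHz, 155.2 kHz, 185.6 kHz.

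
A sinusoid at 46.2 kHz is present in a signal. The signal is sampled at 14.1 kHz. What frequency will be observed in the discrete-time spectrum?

3.9 kHz

46.2 kHz mod fs = 3.9 kHz.
3.9 kHz ≤ fs/2 = 7.05 kHz, appears at 3.9 kHz.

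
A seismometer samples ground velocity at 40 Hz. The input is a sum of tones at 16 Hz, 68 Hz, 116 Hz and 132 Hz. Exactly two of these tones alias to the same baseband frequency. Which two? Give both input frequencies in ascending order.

fs/2 = 20 Hz.
16 Hz ≤ fs/2 = 20 Hz, passes unchanged.
68 Hz mod fs = 28 Hz.
28 Hz > fs/2 = 20 Hz, folds to fs − 28 Hz = 12 Hz.
116 Hz mod fs = 36 Hz.
36 Hz > fs/2 = 20 Hz, folds to fs − 36 Hz = 4 Hz.
132 Hz mod fs = 12 Hz.
12 Hz ≤ fs/2 = 20 Hz, appears at 12 Hz.
68 Hz and 132 Hz both map to 12 Hz.

68 Hz, 132 Hz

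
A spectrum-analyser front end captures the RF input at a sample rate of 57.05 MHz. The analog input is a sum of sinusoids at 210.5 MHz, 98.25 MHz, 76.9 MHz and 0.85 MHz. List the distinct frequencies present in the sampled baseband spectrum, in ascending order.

fs/2 = 28.525 MHz.
210.5 MHz mod fs = 39.35 MHz.
39.35 MHz > fs/2 = 28.525 MHz, folds to fs − 39.35 MHz = 17.7 MHz.
98.25 MHz mod fs = 41.2 MHz.
41.2 MHz > fs/2 = 28.525 MHz, folds to fs − 41.2 MHz = 15.85 MHz.
76.9 MHz mod fs = 19.85 MHz.
19.85 MHz ≤ fs/2 = 28.525 MHz, appears at 19.85 MHz.
0.85 MHz ≤ fs/2 = 28.525 MHz, passes unchanged.
Distinct values: {0.85 MHz, 15.85 MHz, 17.7 MHz, 19.85 MHz}.

0.85 MHz, 15.85 MHz, 17.7 MHz, 19.85 MHz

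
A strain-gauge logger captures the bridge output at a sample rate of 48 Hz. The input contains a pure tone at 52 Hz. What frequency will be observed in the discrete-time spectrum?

4 Hz

52 Hz mod fs = 4 Hz.
4 Hz ≤ fs/2 = 24 Hz, appears at 4 Hz.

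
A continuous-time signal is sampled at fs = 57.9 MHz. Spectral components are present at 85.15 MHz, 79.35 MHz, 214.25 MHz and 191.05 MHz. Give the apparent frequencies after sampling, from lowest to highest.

fs/2 = 28.95 MHz.
85.15 MHz mod fs = 27.25 MHz.
27.25 MHz ≤ fs/2 = 28.95 MHz, appears at 27.25 MHz.
79.35 MHz mod fs = 21.45 MHz.
21.45 MHz ≤ fs/2 = 28.95 MHz, appears at 21.45 MHz.
214.25 MHz mod fs = 40.55 MHz.
40.55 MHz > fs/2 = 28.95 MHz, folds to fs − 40.55 MHz = 17.35 MHz.
191.05 MHz mod fs = 17.35 MHz.
17.35 MHz ≤ fs/2 = 28.95 MHz, appears at 17.35 MHz.
Distinct values: {17.35 MHz, 21.45 MHz, 27.25 MHz}.

17.35 MHz, 21.45 MHz, 27.25 MHz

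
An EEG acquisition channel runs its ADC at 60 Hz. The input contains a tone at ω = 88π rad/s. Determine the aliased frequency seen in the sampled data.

16 Hz

ω = 88π rad/s → f = ω/(2π) = 44 Hz.
44 Hz > fs/2 = 30 Hz, folds to fs − 44 Hz = 16 Hz.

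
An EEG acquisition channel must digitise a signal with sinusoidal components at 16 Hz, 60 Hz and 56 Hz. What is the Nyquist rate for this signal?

120 Hz

Highest-frequency component: 60 Hz.
Nyquist rate = 2 × 60 Hz = 120 Hz.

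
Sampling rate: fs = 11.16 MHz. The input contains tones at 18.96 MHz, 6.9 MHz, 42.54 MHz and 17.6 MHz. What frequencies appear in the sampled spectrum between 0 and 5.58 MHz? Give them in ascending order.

2.1 MHz, 3.36 MHz, 4.26 MHz, 4.72 MHz

fs/2 = 5.58 MHz.
18.96 MHz mod fs = 7.8 MHz.
7.8 MHz > fs/2 = 5.58 MHz, folds to fs − 7.8 MHz = 3.36 MHz.
6.9 MHz > fs/2 = 5.58 MHz, folds to fs − 6.9 MHz = 4.26 MHz.
42.54 MHz mod fs = 9.06 MHz.
9.06 MHz > fs/2 = 5.58 MHz, folds to fs − 9.06 MHz = 2.1 MHz.
17.6 MHz mod fs = 6.44 MHz.
6.44 MHz > fs/2 = 5.58 MHz, folds to fs − 6.44 MHz = 4.72 MHz.
Distinct values: {2.1 MHz, 3.36 MHz, 4.26 MHz, 4.72 MHz}.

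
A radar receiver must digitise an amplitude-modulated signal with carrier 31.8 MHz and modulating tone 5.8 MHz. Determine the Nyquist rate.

AM sidebands sit at fc ± fm = 26 MHz and 37.6 MHz.
Highest-frequency component: 37.6 MHz.
Nyquist rate = 2 × 37.6 MHz = 75.2 MHz.

75.2 MHz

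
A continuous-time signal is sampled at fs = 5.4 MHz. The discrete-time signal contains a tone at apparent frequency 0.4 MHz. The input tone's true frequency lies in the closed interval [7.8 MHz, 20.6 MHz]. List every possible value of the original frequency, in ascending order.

10.4 MHz, 11.2 MHz, 15.8 MHz, 16.6 MHz

Frequencies that alias to 0.4 MHz are k·fs ± 0.4 MHz for integer k ≥ 0.
k=0: 0.4 MHz.
k=1: 5 MHz, 5.8 MHz.
k=2: 10.4 MHz, 11.2 MHz.
k=3: 15.8 MHz, 16.6 MHz.
k=4: 21.2 MHz, 22 MHz.
Within [7.8 MHz, 20.6 MHz]: 10.4 MHz, 11.2 MHz, 15.8 MHz, 16.6 MHz.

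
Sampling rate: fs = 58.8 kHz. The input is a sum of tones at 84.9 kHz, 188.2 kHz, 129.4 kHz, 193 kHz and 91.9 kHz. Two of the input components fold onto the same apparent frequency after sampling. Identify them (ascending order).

129.4 kHz, 188.2 kHz

fs/2 = 29.4 kHz.
84.9 kHz mod fs = 26.1 kHz.
26.1 kHz ≤ fs/2 = 29.4 kHz, appears at 26.1 kHz.
188.2 kHz mod fs = 11.8 kHz.
11.8 kHz ≤ fs/2 = 29.4 kHz, appears at 11.8 kHz.
129.4 kHz mod fs = 11.8 kHz.
11.8 kHz ≤ fs/2 = 29.4 kHz, appears at 11.8 kHz.
193 kHz mod fs = 16.6 kHz.
16.6 kHz ≤ fs/2 = 29.4 kHz, appears at 16.6 kHz.
91.9 kHz mod fs = 33.1 kHz.
33.1 kHz > fs/2 = 29.4 kHz, folds to fs − 33.1 kHz = 25.7 kHz.
129.4 kHz and 188.2 kHz both map to 11.8 kHz.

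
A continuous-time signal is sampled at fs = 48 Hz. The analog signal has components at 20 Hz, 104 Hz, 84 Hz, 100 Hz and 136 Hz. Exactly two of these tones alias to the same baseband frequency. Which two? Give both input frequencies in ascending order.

104 Hz, 136 Hz

fs/2 = 24 Hz.
20 Hz ≤ fs/2 = 24 Hz, passes unchanged.
104 Hz mod fs = 8 Hz.
8 Hz ≤ fs/2 = 24 Hz, appears at 8 Hz.
84 Hz mod fs = 36 Hz.
36 Hz > fs/2 = 24 Hz, folds to fs − 36 Hz = 12 Hz.
100 Hz mod fs = 4 Hz.
4 Hz ≤ fs/2 = 24 Hz, appears at 4 Hz.
136 Hz mod fs = 40 Hz.
40 Hz > fs/2 = 24 Hz, folds to fs − 40 Hz = 8 Hz.
104 Hz and 136 Hz both map to 8 Hz.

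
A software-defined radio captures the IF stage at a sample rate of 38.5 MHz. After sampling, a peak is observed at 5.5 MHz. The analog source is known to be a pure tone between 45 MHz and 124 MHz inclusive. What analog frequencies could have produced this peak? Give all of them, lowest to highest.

Frequencies that alias to 5.5 MHz are k·fs ± 5.5 MHz for integer k ≥ 0.
k=0: 5.5 MHz.
k=1: 33 MHz, 44 MHz.
k=2: 71.5 MHz, 82.5 MHz.
k=3: 110 MHz, 121 MHz.
k=4: 148.5 MHz, 159.5 MHz.
Within [45 MHz, 124 MHz]: 71.5 MHz, 82.5 MHz, 110 MHz, 121 MHz.

71.5 MHz, 82.5 MHz, 110 MHz, 121 MHz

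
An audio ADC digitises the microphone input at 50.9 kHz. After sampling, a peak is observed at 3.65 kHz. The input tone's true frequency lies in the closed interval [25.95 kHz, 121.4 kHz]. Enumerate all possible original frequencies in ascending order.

Frequencies that alias to 3.65 kHz are k·fs ± 3.65 kHz for integer k ≥ 0.
k=0: 3.65 kHz.
k=1: 47.25 kHz, 54.55 kHz.
k=2: 98.15 kHz, 105.45 kHz.
k=3: 149.05 kHz, 156.35 kHz.
Within [25.95 kHz, 121.4 kHz]: 47.25 kHz, 54.55 kHz, 98.15 kHz, 105.45 kHz.

47.25 kHz, 54.55 kHz, 98.15 kHz, 105.45 kHz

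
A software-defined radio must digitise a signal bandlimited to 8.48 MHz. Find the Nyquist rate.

Nyquist rate = 2 × 8.48 MHz = 16.96 MHz.

16.96 MHz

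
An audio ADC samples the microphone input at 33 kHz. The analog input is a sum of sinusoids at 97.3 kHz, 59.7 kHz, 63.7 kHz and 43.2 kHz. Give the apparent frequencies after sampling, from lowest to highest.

fs/2 = 16.5 kHz.
97.3 kHz mod fs = 31.3 kHz.
31.3 kHz > fs/2 = 16.5 kHz, folds to fs − 31.3 kHz = 1.7 kHz.
59.7 kHz mod fs = 26.7 kHz.
26.7 kHz > fs/2 = 16.5 kHz, folds to fs − 26.7 kHz = 6.3 kHz.
63.7 kHz mod fs = 30.7 kHz.
30.7 kHz > fs/2 = 16.5 kHz, folds to fs − 30.7 kHz = 2.3 kHz.
43.2 kHz mod fs = 10.2 kHz.
10.2 kHz ≤ fs/2 = 16.5 kHz, appears at 10.2 kHz.
Distinct values: {1.7 kHz, 2.3 kHz, 6.3 kHz, 10.2 kHz}.

1.7 kHz, 2.3 kHz, 6.3 kHz, 10.2 kHz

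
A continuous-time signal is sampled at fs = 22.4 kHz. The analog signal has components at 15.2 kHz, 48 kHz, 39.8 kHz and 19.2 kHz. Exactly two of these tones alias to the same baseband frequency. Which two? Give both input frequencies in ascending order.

fs/2 = 11.2 kHz.
15.2 kHz > fs/2 = 11.2 kHz, folds to fs − 15.2 kHz = 7.2 kHz.
48 kHz mod fs = 3.2 kHz.
3.2 kHz ≤ fs/2 = 11.2 kHz, appears at 3.2 kHz.
39.8 kHz mod fs = 17.4 kHz.
17.4 kHz > fs/2 = 11.2 kHz, folds to fs − 17.4 kHz = 5 kHz.
19.2 kHz > fs/2 = 11.2 kHz, folds to fs − 19.2 kHz = 3.2 kHz.
19.2 kHz and 48 kHz both map to 3.2 kHz.

19.2 kHz, 48 kHz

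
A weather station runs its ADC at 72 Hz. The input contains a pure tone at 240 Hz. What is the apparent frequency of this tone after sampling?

24 Hz

240 Hz mod fs = 24 Hz.
24 Hz ≤ fs/2 = 36 Hz, appears at 24 Hz.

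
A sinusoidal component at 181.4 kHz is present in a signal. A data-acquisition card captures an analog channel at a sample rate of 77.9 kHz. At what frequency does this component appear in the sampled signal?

25.6 kHz

181.4 kHz mod fs = 25.6 kHz.
25.6 kHz ≤ fs/2 = 38.95 kHz, appears at 25.6 kHz.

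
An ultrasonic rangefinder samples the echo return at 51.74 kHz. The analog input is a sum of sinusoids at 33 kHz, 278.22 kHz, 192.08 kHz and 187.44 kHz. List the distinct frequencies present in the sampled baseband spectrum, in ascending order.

fs/2 = 25.87 kHz.
33 kHz > fs/2 = 25.87 kHz, folds to fs − 33 kHz = 18.74 kHz.
278.22 kHz mod fs = 19.52 kHz.
19.52 kHz ≤ fs/2 = 25.87 kHz, appears at 19.52 kHz.
192.08 kHz mod fs = 36.86 kHz.
36.86 kHz > fs/2 = 25.87 kHz, folds to fs − 36.86 kHz = 14.88 kHz.
187.44 kHz mod fs = 32.22 kHz.
32.22 kHz > fs/2 = 25.87 kHz, folds to fs − 32.22 kHz = 19.52 kHz.
Distinct values: {14.88 kHz, 18.74 kHz, 19.52 kHz}.

14.88 kHz, 18.74 kHz, 19.52 kHz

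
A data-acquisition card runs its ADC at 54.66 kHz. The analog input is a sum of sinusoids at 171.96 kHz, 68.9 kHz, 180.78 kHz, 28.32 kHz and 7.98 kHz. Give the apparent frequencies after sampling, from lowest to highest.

fs/2 = 27.33 kHz.
171.96 kHz mod fs = 7.98 kHz.
7.98 kHz ≤ fs/2 = 27.33 kHz, appears at 7.98 kHz.
68.9 kHz mod fs = 14.24 kHz.
14.24 kHz ≤ fs/2 = 27.33 kHz, appears at 14.24 kHz.
180.78 kHz mod fs = 16.8 kHz.
16.8 kHz ≤ fs/2 = 27.33 kHz, appears at 16.8 kHz.
28.32 kHz > fs/2 = 27.33 kHz, folds to fs − 28.32 kHz = 26.34 kHz.
7.98 kHz ≤ fs/2 = 27.33 kHz, passes unchanged.
Distinct values: {7.98 kHz, 14.24 kHz, 16.8 kHz, 26.34 kHz}.

7.98 kHz, 14.24 kHz, 16.8 kHz, 26.34 kHz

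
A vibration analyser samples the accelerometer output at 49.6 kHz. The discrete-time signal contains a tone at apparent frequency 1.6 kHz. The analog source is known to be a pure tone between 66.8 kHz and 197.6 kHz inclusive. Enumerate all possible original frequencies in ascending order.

97.6 kHz, 100.8 kHz, 147.2 kHz, 150.4 kHz, 196.8 kHz

Frequencies that alias to 1.6 kHz are k·fs ± 1.6 kHz for integer k ≥ 0.
k=0: 1.6 kHz.
k=1: 48 kHz, 51.2 kHz.
k=2: 97.6 kHz, 100.8 kHz.
k=3: 147.2 kHz, 150.4 kHz.
k=4: 196.8 kHz, 200 kHz.
k=5: 246.4 kHz, 249.6 kHz.
Within [66.8 kHz, 197.6 kHz]: 97.6 kHz, 100.8 kHz, 147.2 kHz, 150.4 kHz, 196.8 kHz.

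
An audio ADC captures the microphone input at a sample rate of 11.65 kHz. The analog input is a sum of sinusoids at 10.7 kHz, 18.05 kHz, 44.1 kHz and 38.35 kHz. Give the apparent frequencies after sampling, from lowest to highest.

fs/2 = 5.825 kHz.
10.7 kHz > fs/2 = 5.825 kHz, folds to fs − 10.7 kHz = 0.95 kHz.
18.05 kHz mod fs = 6.4 kHz.
6.4 kHz > fs/2 = 5.825 kHz, folds to fs − 6.4 kHz = 5.25 kHz.
44.1 kHz mod fs = 9.15 kHz.
9.15 kHz > fs/2 = 5.825 kHz, folds to fs − 9.15 kHz = 2.5 kHz.
38.35 kHz mod fs = 3.4 kHz.
3.4 kHz ≤ fs/2 = 5.825 kHz, appears at 3.4 kHz.
Distinct values: {0.95 kHz, 2.5 kHz, 3.4 kHz, 5.25 kHz}.

0.95 kHz, 2.5 kHz, 3.4 kHz, 5.25 kHz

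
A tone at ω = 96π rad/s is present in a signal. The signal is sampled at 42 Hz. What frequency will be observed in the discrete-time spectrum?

6 Hz

ω = 96π rad/s → f = ω/(2π) = 48 Hz.
48 Hz mod fs = 6 Hz.
6 Hz ≤ fs/2 = 21 Hz, appears at 6 Hz.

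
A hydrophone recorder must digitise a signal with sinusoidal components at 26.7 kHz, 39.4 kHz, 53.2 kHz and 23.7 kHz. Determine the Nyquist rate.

106.4 kHz

Highest-frequency component: 53.2 kHz.
Nyquist rate = 2 × 53.2 kHz = 106.4 kHz.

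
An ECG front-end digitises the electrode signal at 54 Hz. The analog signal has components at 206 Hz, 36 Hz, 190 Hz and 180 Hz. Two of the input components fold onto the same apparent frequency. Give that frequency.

fs/2 = 27 Hz.
206 Hz mod fs = 44 Hz.
44 Hz > fs/2 = 27 Hz, folds to fs − 44 Hz = 10 Hz.
36 Hz > fs/2 = 27 Hz, folds to fs − 36 Hz = 18 Hz.
190 Hz mod fs = 28 Hz.
28 Hz > fs/2 = 27 Hz, folds to fs − 28 Hz = 26 Hz.
180 Hz mod fs = 18 Hz.
18 Hz ≤ fs/2 = 27 Hz, appears at 18 Hz.
36 Hz and 180 Hz both map to 18 Hz.

18 Hz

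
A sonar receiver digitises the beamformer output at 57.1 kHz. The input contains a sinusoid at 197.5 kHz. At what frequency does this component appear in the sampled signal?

197.5 kHz mod fs = 26.2 kHz.
26.2 kHz ≤ fs/2 = 28.55 kHz, appears at 26.2 kHz.

26.2 kHz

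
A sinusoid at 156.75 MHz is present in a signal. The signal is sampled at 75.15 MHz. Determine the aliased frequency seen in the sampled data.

6.45 MHz

156.75 MHz mod fs = 6.45 MHz.
6.45 MHz ≤ fs/2 = 37.575 MHz, appears at 6.45 MHz.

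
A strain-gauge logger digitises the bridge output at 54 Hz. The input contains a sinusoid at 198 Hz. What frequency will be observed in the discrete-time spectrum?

18 Hz

198 Hz mod fs = 36 Hz.
36 Hz > fs/2 = 27 Hz, folds to fs − 36 Hz = 18 Hz.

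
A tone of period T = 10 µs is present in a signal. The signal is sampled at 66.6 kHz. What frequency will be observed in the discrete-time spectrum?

T = 10 µs → f = 1/T = 100 kHz.
100 kHz mod fs = 33.4 kHz.
33.4 kHz > fs/2 = 33.3 kHz, folds to fs − 33.4 kHz = 33.2 kHz.

33.2 kHz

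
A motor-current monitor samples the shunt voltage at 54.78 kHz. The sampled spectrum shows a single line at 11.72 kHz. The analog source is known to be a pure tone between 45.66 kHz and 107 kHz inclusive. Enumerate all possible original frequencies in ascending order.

Frequencies that alias to 11.72 kHz are k·fs ± 11.72 kHz for integer k ≥ 0.
k=0: 11.72 kHz.
k=1: 43.06 kHz, 66.5 kHz.
k=2: 97.84 kHz, 121.28 kHz.
k=3: 152.62 kHz, 176.06 kHz.
Within [45.66 kHz, 107 kHz]: 66.5 kHz, 97.84 kHz.

66.5 kHz, 97.84 kHz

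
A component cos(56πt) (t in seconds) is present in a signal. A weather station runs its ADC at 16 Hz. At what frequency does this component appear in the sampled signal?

4 Hz

ω = 56π rad/s → f = ω/(2π) = 28 Hz.
28 Hz mod fs = 12 Hz.
12 Hz > fs/2 = 8 Hz, folds to fs − 12 Hz = 4 Hz.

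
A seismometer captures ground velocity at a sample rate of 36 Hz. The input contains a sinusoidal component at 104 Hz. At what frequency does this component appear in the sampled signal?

104 Hz mod fs = 32 Hz.
32 Hz > fs/2 = 18 Hz, folds to fs − 32 Hz = 4 Hz.

4 Hz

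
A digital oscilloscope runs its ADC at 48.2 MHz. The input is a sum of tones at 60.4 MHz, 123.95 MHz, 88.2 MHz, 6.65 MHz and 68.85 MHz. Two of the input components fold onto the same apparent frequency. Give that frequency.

fs/2 = 24.1 MHz.
60.4 MHz mod fs = 12.2 MHz.
12.2 MHz ≤ fs/2 = 24.1 MHz, appears at 12.2 MHz.
123.95 MHz mod fs = 27.55 MHz.
27.55 MHz > fs/2 = 24.1 MHz, folds to fs − 27.55 MHz = 20.65 MHz.
88.2 MHz mod fs = 40 MHz.
40 MHz > fs/2 = 24.1 MHz, folds to fs − 40 MHz = 8.2 MHz.
6.65 MHz ≤ fs/2 = 24.1 MHz, passes unchanged.
68.85 MHz mod fs = 20.65 MHz.
20.65 MHz ≤ fs/2 = 24.1 MHz, appears at 20.65 MHz.
68.85 MHz and 123.95 MHz both map to 20.65 MHz.

20.65 MHz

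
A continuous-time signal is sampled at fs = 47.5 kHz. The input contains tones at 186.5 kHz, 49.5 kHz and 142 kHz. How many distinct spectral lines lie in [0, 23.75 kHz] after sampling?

3

fs/2 = 23.75 kHz.
186.5 kHz mod fs = 44 kHz.
44 kHz > fs/2 = 23.75 kHz, folds to fs − 44 kHz = 3.5 kHz.
49.5 kHz mod fs = 2 kHz.
2 kHz ≤ fs/2 = 23.75 kHz, appears at 2 kHz.
142 kHz mod fs = 47 kHz.
47 kHz > fs/2 = 23.75 kHz, folds to fs − 47 kHz = 0.5 kHz.
Distinct values: {0.5 kHz, 2 kHz, 3.5 kHz} → 3.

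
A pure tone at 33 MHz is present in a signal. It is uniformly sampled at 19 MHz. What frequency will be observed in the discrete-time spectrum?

33 MHz mod fs = 14 MHz.
14 MHz > fs/2 = 9.5 MHz, folds to fs − 14 MHz = 5 MHz.

5 MHz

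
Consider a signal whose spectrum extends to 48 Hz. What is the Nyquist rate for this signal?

96 Hz

Nyquist rate = 2 × 48 Hz = 96 Hz.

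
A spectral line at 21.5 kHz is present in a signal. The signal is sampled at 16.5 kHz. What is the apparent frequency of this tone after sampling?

21.5 kHz mod fs = 5 kHz.
5 kHz ≤ fs/2 = 8.25 kHz, appears at 5 kHz.

5 kHz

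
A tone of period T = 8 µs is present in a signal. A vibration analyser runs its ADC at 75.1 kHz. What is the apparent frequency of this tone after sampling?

T = 8 µs → f = 1/T = 125 kHz.
125 kHz mod fs = 49.9 kHz.
49.9 kHz > fs/2 = 37.55 kHz, folds to fs − 49.9 kHz = 25.2 kHz.

25.2 kHz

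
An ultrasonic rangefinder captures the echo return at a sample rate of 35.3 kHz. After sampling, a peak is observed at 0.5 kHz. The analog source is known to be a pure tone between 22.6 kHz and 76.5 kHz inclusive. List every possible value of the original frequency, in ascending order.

Frequencies that alias to 0.5 kHz are k·fs ± 0.5 kHz for integer k ≥ 0.
k=0: 0.5 kHz.
k=1: 34.8 kHz, 35.8 kHz.
k=2: 70.1 kHz, 71.1 kHz.
k=3: 105.4 kHz, 106.4 kHz.
Within [22.6 kHz, 76.5 kHz]: 34.8 kHz, 35.8 kHz, 70.1 kHz, 71.1 kHz.

34.8 kHz, 35.8 kHz, 70.1 kHz, 71.1 kHz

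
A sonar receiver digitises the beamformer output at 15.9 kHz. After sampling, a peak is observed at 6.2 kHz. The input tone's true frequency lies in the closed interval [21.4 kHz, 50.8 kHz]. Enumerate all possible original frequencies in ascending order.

Frequencies that alias to 6.2 kHz are k·fs ± 6.2 kHz for integer k ≥ 0.
k=0: 6.2 kHz.
k=1: 9.7 kHz, 22.1 kHz.
k=2: 25.6 kHz, 38 kHz.
k=3: 41.5 kHz, 53.9 kHz.
k=4: 57.4 kHz, 69.8 kHz.
Within [21.4 kHz, 50.8 kHz]: 22.1 kHz, 25.6 kHz, 38 kHz, 41.5 kHz.

22.1 kHz, 25.6 kHz, 38 kHz, 41.5 kHz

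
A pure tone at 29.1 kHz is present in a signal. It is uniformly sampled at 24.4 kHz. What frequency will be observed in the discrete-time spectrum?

4.7 kHz

29.1 kHz mod fs = 4.7 kHz.
4.7 kHz ≤ fs/2 = 12.2 kHz, appears at 4.7 kHz.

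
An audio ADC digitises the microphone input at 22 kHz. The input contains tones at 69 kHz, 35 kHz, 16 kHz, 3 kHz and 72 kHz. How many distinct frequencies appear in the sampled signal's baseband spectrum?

fs/2 = 11 kHz.
69 kHz mod fs = 3 kHz.
3 kHz ≤ fs/2 = 11 kHz, appears at 3 kHz.
35 kHz mod fs = 13 kHz.
13 kHz > fs/2 = 11 kHz, folds to fs − 13 kHz = 9 kHz.
16 kHz > fs/2 = 11 kHz, folds to fs − 16 kHz = 6 kHz.
3 kHz ≤ fs/2 = 11 kHz, passes unchanged.
72 kHz mod fs = 6 kHz.
6 kHz ≤ fs/2 = 11 kHz, appears at 6 kHz.
Distinct values: {3 kHz, 6 kHz, 9 kHz} → 3.

3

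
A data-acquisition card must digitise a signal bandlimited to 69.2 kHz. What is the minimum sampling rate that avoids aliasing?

138.4 kHz

Nyquist rate = 2 × 69.2 kHz = 138.4 kHz.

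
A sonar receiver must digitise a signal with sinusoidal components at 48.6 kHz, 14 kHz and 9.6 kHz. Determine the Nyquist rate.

Highest-frequency component: 48.6 kHz.
Nyquist rate = 2 × 48.6 kHz = 97.2 kHz.

97.2 kHz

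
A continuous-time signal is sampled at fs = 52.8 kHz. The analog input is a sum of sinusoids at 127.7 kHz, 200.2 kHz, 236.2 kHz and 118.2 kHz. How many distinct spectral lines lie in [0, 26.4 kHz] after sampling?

fs/2 = 26.4 kHz.
127.7 kHz mod fs = 22.1 kHz.
22.1 kHz ≤ fs/2 = 26.4 kHz, appears at 22.1 kHz.
200.2 kHz mod fs = 41.8 kHz.
41.8 kHz > fs/2 = 26.4 kHz, folds to fs − 41.8 kHz = 11 kHz.
236.2 kHz mod fs = 25 kHz.
25 kHz ≤ fs/2 = 26.4 kHz, appears at 25 kHz.
118.2 kHz mod fs = 12.6 kHz.
12.6 kHz ≤ fs/2 = 26.4 kHz, appears at 12.6 kHz.
Distinct values: {11 kHz, 12.6 kHz, 22.1 kHz, 25 kHz} → 4.

4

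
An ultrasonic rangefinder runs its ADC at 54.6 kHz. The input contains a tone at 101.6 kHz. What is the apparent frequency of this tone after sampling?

7.6 kHz

101.6 kHz mod fs = 47 kHz.
47 kHz > fs/2 = 27.3 kHz, folds to fs − 47 kHz = 7.6 kHz.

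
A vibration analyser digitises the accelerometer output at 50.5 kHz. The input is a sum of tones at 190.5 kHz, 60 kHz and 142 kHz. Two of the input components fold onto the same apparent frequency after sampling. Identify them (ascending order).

60 kHz, 142 kHz

fs/2 = 25.25 kHz.
190.5 kHz mod fs = 39 kHz.
39 kHz > fs/2 = 25.25 kHz, folds to fs − 39 kHz = 11.5 kHz.
60 kHz mod fs = 9.5 kHz.
9.5 kHz ≤ fs/2 = 25.25 kHz, appears at 9.5 kHz.
142 kHz mod fs = 41 kHz.
41 kHz > fs/2 = 25.25 kHz, folds to fs − 41 kHz = 9.5 kHz.
60 kHz and 142 kHz both map to 9.5 kHz.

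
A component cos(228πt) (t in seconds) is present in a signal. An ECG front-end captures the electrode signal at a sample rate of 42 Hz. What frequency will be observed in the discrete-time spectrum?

ω = 228π rad/s → f = ω/(2π) = 114 Hz.
114 Hz mod fs = 30 Hz.
30 Hz > fs/2 = 21 Hz, folds to fs − 30 Hz = 12 Hz.

12 Hz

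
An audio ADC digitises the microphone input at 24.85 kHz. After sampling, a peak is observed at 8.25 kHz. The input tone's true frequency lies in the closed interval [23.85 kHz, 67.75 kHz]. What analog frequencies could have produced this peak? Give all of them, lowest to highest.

33.1 kHz, 41.45 kHz, 57.95 kHz, 66.3 kHz

Frequencies that alias to 8.25 kHz are k·fs ± 8.25 kHz for integer k ≥ 0.
k=0: 8.25 kHz.
k=1: 16.6 kHz, 33.1 kHz.
k=2: 41.45 kHz, 57.95 kHz.
k=3: 66.3 kHz, 82.8 kHz.
k=4: 91.15 kHz, 107.65 kHz.
Within [23.85 kHz, 67.75 kHz]: 33.1 kHz, 41.45 kHz, 57.95 kHz, 66.3 kHz.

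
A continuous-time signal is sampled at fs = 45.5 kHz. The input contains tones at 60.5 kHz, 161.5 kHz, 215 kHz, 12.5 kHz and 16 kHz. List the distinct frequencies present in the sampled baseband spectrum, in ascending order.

fs/2 = 22.75 kHz.
60.5 kHz mod fs = 15 kHz.
15 kHz ≤ fs/2 = 22.75 kHz, appears at 15 kHz.
161.5 kHz mod fs = 25 kHz.
25 kHz > fs/2 = 22.75 kHz, folds to fs − 25 kHz = 20.5 kHz.
215 kHz mod fs = 33 kHz.
33 kHz > fs/2 = 22.75 kHz, folds to fs − 33 kHz = 12.5 kHz.
12.5 kHz ≤ fs/2 = 22.75 kHz, passes unchanged.
16 kHz ≤ fs/2 = 22.75 kHz, passes unchanged.
Distinct values: {12.5 kHz, 15 kHz, 16 kHz, 20.5 kHz}.

12.5 kHz, 15 kHz, 16 kHz, 20.5 kHz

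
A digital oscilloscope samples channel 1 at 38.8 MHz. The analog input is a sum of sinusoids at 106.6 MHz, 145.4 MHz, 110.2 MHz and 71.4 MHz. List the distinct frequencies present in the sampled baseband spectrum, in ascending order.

6.2 MHz, 9.8 MHz

fs/2 = 19.4 MHz.
106.6 MHz mod fs = 29 MHz.
29 MHz > fs/2 = 19.4 MHz, folds to fs − 29 MHz = 9.8 MHz.
145.4 MHz mod fs = 29 MHz.
29 MHz > fs/2 = 19.4 MHz, folds to fs − 29 MHz = 9.8 MHz.
110.2 MHz mod fs = 32.6 MHz.
32.6 MHz > fs/2 = 19.4 MHz, folds to fs − 32.6 MHz = 6.2 MHz.
71.4 MHz mod fs = 32.6 MHz.
32.6 MHz > fs/2 = 19.4 MHz, folds to fs − 32.6 MHz = 6.2 MHz.
Distinct values: {6.2 MHz, 9.8 MHz}.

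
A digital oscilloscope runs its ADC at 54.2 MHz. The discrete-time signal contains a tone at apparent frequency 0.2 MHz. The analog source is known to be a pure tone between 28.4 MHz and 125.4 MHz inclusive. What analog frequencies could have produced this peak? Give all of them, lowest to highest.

54 MHz, 54.4 MHz, 108.2 MHz, 108.6 MHz

Frequencies that alias to 0.2 MHz are k·fs ± 0.2 MHz for integer k ≥ 0.
k=0: 0.2 MHz.
k=1: 54 MHz, 54.4 MHz.
k=2: 108.2 MHz, 108.6 MHz.
k=3: 162.4 MHz, 162.8 MHz.
Within [28.4 MHz, 125.4 MHz]: 54 MHz, 54.4 MHz, 108.2 MHz, 108.6 MHz.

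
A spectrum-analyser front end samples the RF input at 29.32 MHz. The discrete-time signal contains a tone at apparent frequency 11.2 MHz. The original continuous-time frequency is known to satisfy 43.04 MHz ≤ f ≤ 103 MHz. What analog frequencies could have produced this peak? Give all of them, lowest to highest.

Frequencies that alias to 11.2 MHz are k·fs ± 11.2 MHz for integer k ≥ 0.
k=0: 11.2 MHz.
k=1: 18.12 MHz, 40.52 MHz.
k=2: 47.44 MHz, 69.84 MHz.
k=3: 76.76 MHz, 99.16 MHz.
k=4: 106.08 MHz, 128.48 MHz.
Within [43.04 MHz, 103 MHz]: 47.44 MHz, 69.84 MHz, 76.76 MHz, 99.16 MHz.

47.44 MHz, 69.84 MHz, 76.76 MHz, 99.16 MHz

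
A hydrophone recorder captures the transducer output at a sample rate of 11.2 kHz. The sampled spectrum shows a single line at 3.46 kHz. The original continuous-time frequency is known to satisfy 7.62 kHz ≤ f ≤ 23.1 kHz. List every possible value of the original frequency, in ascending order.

7.74 kHz, 14.66 kHz, 18.94 kHz

Frequencies that alias to 3.46 kHz are k·fs ± 3.46 kHz for integer k ≥ 0.
k=0: 3.46 kHz.
k=1: 7.74 kHz, 14.66 kHz.
k=2: 18.94 kHz, 25.86 kHz.
k=3: 30.14 kHz, 37.06 kHz.
Within [7.62 kHz, 23.1 kHz]: 7.74 kHz, 14.66 kHz, 18.94 kHz.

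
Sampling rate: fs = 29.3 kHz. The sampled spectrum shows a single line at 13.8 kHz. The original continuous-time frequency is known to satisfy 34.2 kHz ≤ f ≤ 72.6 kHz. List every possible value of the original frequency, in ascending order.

Frequencies that alias to 13.8 kHz are k·fs ± 13.8 kHz for integer k ≥ 0.
k=0: 13.8 kHz.
k=1: 15.5 kHz, 43.1 kHz.
k=2: 44.8 kHz, 72.4 kHz.
k=3: 74.1 kHz, 101.7 kHz.
Within [34.2 kHz, 72.6 kHz]: 43.1 kHz, 44.8 kHz, 72.4 kHz.

43.1 kHz, 44.8 kHz, 72.4 kHz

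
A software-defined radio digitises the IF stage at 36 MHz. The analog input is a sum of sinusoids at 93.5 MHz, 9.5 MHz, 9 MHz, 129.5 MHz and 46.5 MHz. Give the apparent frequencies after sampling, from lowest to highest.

fs/2 = 18 MHz.
93.5 MHz mod fs = 21.5 MHz.
21.5 MHz > fs/2 = 18 MHz, folds to fs − 21.5 MHz = 14.5 MHz.
9.5 MHz ≤ fs/2 = 18 MHz, passes unchanged.
9 MHz ≤ fs/2 = 18 MHz, passes unchanged.
129.5 MHz mod fs = 21.5 MHz.
21.5 MHz > fs/2 = 18 MHz, folds to fs − 21.5 MHz = 14.5 MHz.
46.5 MHz mod fs = 10.5 MHz.
10.5 MHz ≤ fs/2 = 18 MHz, appears at 10.5 MHz.
Distinct values: {9 MHz, 9.5 MHz, 10.5 MHz, 14.5 MHz}.

9 MHz, 9.5 MHz, 10.5 MHz, 14.5 MHz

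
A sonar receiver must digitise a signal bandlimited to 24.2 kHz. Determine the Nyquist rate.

48.4 kHz

Nyquist rate = 2 × 24.2 kHz = 48.4 kHz.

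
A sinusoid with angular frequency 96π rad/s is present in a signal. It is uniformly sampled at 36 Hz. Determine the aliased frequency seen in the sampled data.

12 Hz

ω = 96π rad/s → f = ω/(2π) = 48 Hz.
48 Hz mod fs = 12 Hz.
12 Hz ≤ fs/2 = 18 Hz, appears at 12 Hz.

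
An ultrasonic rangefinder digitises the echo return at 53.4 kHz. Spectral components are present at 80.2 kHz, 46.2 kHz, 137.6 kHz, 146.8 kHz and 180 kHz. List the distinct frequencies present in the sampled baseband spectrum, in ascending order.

fs/2 = 26.7 kHz.
80.2 kHz mod fs = 26.8 kHz.
26.8 kHz > fs/2 = 26.7 kHz, folds to fs − 26.8 kHz = 26.6 kHz.
46.2 kHz > fs/2 = 26.7 kHz, folds to fs − 46.2 kHz = 7.2 kHz.
137.6 kHz mod fs = 30.8 kHz.
30.8 kHz > fs/2 = 26.7 kHz, folds to fs − 30.8 kHz = 22.6 kHz.
146.8 kHz mod fs = 40 kHz.
40 kHz > fs/2 = 26.7 kHz, folds to fs − 40 kHz = 13.4 kHz.
180 kHz mod fs = 19.8 kHz.
19.8 kHz ≤ fs/2 = 26.7 kHz, appears at 19.8 kHz.
Distinct values: {7.2 kHz, 13.4 kHz, 19.8 kHz, 22.6 kHz, 26.6 kHz}.

7.2 kHz, 13.4 kHz, 19.8 kHz, 22.6 kHz, 26.6 kHz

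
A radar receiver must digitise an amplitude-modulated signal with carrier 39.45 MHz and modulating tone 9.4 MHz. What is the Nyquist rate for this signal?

AM sidebands sit at fc ± fm = 30.05 MHz and 48.85 MHz.
Highest-frequency component: 48.85 MHz.
Nyquist rate = 2 × 48.85 MHz = 97.7 MHz.

97.7 MHz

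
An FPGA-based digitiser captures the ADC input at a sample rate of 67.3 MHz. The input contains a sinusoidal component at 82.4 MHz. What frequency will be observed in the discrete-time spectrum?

82.4 MHz mod fs = 15.1 MHz.
15.1 MHz ≤ fs/2 = 33.65 MHz, appears at 15.1 MHz.

15.1 MHz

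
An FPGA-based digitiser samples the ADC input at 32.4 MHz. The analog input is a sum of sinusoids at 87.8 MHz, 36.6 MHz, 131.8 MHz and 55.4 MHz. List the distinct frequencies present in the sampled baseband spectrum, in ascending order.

fs/2 = 16.2 MHz.
87.8 MHz mod fs = 23 MHz.
23 MHz > fs/2 = 16.2 MHz, folds to fs − 23 MHz = 9.4 MHz.
36.6 MHz mod fs = 4.2 MHz.
4.2 MHz ≤ fs/2 = 16.2 MHz, appears at 4.2 MHz.
131.8 MHz mod fs = 2.2 MHz.
2.2 MHz ≤ fs/2 = 16.2 MHz, appears at 2.2 MHz.
55.4 MHz mod fs = 23 MHz.
23 MHz > fs/2 = 16.2 MHz, folds to fs − 23 MHz = 9.4 MHz.
Distinct values: {2.2 MHz, 4.2 MHz, 9.4 MHz}.

2.2 MHz, 4.2 MHz, 9.4 MHz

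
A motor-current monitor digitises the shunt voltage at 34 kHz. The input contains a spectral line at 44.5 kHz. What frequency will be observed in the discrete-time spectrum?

44.5 kHz mod fs = 10.5 kHz.
10.5 kHz ≤ fs/2 = 17 kHz, appears at 10.5 kHz.

10.5 kHz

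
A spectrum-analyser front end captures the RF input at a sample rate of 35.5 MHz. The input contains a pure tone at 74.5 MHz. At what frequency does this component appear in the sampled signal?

74.5 MHz mod fs = 3.5 MHz.
3.5 MHz ≤ fs/2 = 17.75 MHz, appears at 3.5 MHz.

3.5 MHz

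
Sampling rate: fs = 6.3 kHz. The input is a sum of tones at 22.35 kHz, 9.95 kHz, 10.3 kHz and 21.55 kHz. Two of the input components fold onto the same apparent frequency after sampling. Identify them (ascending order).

9.95 kHz, 21.55 kHz

fs/2 = 3.15 kHz.
22.35 kHz mod fs = 3.45 kHz.
3.45 kHz > fs/2 = 3.15 kHz, folds to fs − 3.45 kHz = 2.85 kHz.
9.95 kHz mod fs = 3.65 kHz.
3.65 kHz > fs/2 = 3.15 kHz, folds to fs − 3.65 kHz = 2.65 kHz.
10.3 kHz mod fs = 4 kHz.
4 kHz > fs/2 = 3.15 kHz, folds to fs − 4 kHz = 2.3 kHz.
21.55 kHz mod fs = 2.65 kHz.
2.65 kHz ≤ fs/2 = 3.15 kHz, appears at 2.65 kHz.
9.95 kHz and 21.55 kHz both map to 2.65 kHz.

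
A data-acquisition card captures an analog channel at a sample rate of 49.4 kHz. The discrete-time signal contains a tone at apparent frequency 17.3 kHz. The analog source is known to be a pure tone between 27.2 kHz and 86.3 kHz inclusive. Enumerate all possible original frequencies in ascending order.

32.1 kHz, 66.7 kHz, 81.5 kHz

Frequencies that alias to 17.3 kHz are k·fs ± 17.3 kHz for integer k ≥ 0.
k=0: 17.3 kHz.
k=1: 32.1 kHz, 66.7 kHz.
k=2: 81.5 kHz, 116.1 kHz.
k=3: 130.9 kHz, 165.5 kHz.
Within [27.2 kHz, 86.3 kHz]: 32.1 kHz, 66.7 kHz, 81.5 kHz.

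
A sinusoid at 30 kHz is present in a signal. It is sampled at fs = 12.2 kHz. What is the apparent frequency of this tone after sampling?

30 kHz mod fs = 5.6 kHz.
5.6 kHz ≤ fs/2 = 6.1 kHz, appears at 5.6 kHz.

5.6 kHz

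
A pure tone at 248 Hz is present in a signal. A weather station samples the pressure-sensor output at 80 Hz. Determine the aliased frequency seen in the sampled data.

248 Hz mod fs = 8 Hz.
8 Hz ≤ fs/2 = 40 Hz, appears at 8 Hz.

8 Hz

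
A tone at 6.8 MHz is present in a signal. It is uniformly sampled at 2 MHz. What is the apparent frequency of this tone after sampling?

0.8 MHz

6.8 MHz mod fs = 0.8 MHz.
0.8 MHz ≤ fs/2 = 1 MHz, appears at 0.8 MHz.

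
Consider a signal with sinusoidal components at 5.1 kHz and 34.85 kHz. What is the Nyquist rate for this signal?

Highest-frequency component: 34.85 kHz.
Nyquist rate = 2 × 34.85 kHz = 69.7 kHz.

69.7 kHz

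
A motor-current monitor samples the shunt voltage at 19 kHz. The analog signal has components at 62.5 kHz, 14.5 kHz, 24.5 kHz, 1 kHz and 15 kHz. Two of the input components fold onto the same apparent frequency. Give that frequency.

fs/2 = 9.5 kHz.
62.5 kHz mod fs = 5.5 kHz.
5.5 kHz ≤ fs/2 = 9.5 kHz, appears at 5.5 kHz.
14.5 kHz > fs/2 = 9.5 kHz, folds to fs − 14.5 kHz = 4.5 kHz.
24.5 kHz mod fs = 5.5 kHz.
5.5 kHz ≤ fs/2 = 9.5 kHz, appears at 5.5 kHz.
1 kHz ≤ fs/2 = 9.5 kHz, passes unchanged.
15 kHz > fs/2 = 9.5 kHz, folds to fs − 15 kHz = 4 kHz.
24.5 kHz and 62.5 kHz both map to 5.5 kHz.

5.5 kHz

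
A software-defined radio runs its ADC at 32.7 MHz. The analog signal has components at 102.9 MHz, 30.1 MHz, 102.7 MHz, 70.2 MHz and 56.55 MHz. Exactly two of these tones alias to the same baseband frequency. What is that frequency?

4.8 MHz

fs/2 = 16.35 MHz.
102.9 MHz mod fs = 4.8 MHz.
4.8 MHz ≤ fs/2 = 16.35 MHz, appears at 4.8 MHz.
30.1 MHz > fs/2 = 16.35 MHz, folds to fs − 30.1 MHz = 2.6 MHz.
102.7 MHz mod fs = 4.6 MHz.
4.6 MHz ≤ fs/2 = 16.35 MHz, appears at 4.6 MHz.
70.2 MHz mod fs = 4.8 MHz.
4.8 MHz ≤ fs/2 = 16.35 MHz, appears at 4.8 MHz.
56.55 MHz mod fs = 23.85 MHz.
23.85 MHz > fs/2 = 16.35 MHz, folds to fs − 23.85 MHz = 8.85 MHz.
70.2 MHz and 102.9 MHz both map to 4.8 MHz.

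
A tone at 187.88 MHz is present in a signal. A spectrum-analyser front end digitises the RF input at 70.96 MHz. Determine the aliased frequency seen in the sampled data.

25 MHz

187.88 MHz mod fs = 45.96 MHz.
45.96 MHz > fs/2 = 35.48 MHz, folds to fs − 45.96 MHz = 25 MHz.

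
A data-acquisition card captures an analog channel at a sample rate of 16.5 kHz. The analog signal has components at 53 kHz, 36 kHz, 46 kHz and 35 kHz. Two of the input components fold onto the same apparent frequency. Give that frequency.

fs/2 = 8.25 kHz.
53 kHz mod fs = 3.5 kHz.
3.5 kHz ≤ fs/2 = 8.25 kHz, appears at 3.5 kHz.
36 kHz mod fs = 3 kHz.
3 kHz ≤ fs/2 = 8.25 kHz, appears at 3 kHz.
46 kHz mod fs = 13 kHz.
13 kHz > fs/2 = 8.25 kHz, folds to fs − 13 kHz = 3.5 kHz.
35 kHz mod fs = 2 kHz.
2 kHz ≤ fs/2 = 8.25 kHz, appears at 2 kHz.
46 kHz and 53 kHz both map to 3.5 kHz.

3.5 kHz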